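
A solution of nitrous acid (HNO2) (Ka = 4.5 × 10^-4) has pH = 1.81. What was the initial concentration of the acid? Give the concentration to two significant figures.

[H+] = 10^(-1.81) = 1.55 × 10^-2 M = x
Ka = x²/(C₀ − x) ⇒ C₀ = x + x²/Ka
C₀ = 1.55 × 10^-2 + (1.55 × 10^-2)²/(4.5 × 10^-4) = 5.49 × 10^-1 M

C₀ = 5.5 × 10^-1 M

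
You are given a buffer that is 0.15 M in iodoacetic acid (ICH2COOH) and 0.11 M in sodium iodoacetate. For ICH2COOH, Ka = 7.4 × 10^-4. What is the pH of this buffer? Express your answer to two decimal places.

pH = 3.00

pKa = −log(7.4 × 10^-4) = 3.131
Henderson–Hasselbalch: pH = pKa + log([ICH2COO-]/[ICH2COOH]) = 3.131 + log(0.11/0.15)
pH = 3.131 + (-0.135) = 3.00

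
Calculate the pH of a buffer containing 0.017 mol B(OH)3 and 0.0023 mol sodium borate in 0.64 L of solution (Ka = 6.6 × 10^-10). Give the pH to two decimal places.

pH = 8.31

pKa = −log(6.6 × 10^-10) = 9.180
Henderson–Hasselbalch: pH = pKa + log([B(OH)4-]/[B(OH)3]) = 9.180 + log(0.0023/0.017)
pH = 9.180 + (-0.869) = 8.31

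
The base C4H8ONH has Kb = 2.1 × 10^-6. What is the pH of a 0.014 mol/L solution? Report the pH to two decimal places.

C4H8ONH + H2O ⇌ C4H8ONH2+ + OH-
From the ICE table, Kb = [OH-]²/(0.014 − [OH-]) = 2.1 × 10^-6.
Assume [OH-] ≪ 0.014: [OH-] ≈ √(2.1 × 10^-6 × 0.014) = 1.71 × 10^-4 M
([OH-]/C₀ = 1.2% < 5%, so the approximation holds.)
pOH = −log(1.71 × 10^-4) = 3.77; pH = 14.00 − 3.77 = 10.23

pH = 10.23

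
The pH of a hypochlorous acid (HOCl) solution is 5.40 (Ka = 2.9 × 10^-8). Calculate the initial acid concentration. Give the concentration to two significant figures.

[H+] = 10^(-5.40) = 3.98 × 10^-6 M = x
Ka = x²/(C₀ − x) ⇒ C₀ = x + x²/Ka
C₀ = 3.98 × 10^-6 + (3.98 × 10^-6)²/(2.9 × 10^-8) = 5.50 × 10^-4 M

C₀ = 5.5 × 10^-4 M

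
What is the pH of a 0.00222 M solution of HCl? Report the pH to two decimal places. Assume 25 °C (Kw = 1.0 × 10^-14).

pH = 2.65

HCl is a strong acid and dissociates completely, so [H+] = 0.00222 M.
pH = -log(0.00222) = 2.65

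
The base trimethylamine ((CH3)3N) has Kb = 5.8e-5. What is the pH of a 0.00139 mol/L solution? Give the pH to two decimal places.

pH = 10.41

(CH3)3N + H2O ⇌ (CH3)3NH+ + OH-
From the ICE table, Kb = [OH-]²/(0.00139 − [OH-]) = 5.8 × 10^-5.
Here C₀/Kb ≈ 24, so the small-[OH-] approximation fails. Use the quadratic:
[OH-] = (−Kb + √(Kb² + 4·Kb·C₀))/2 = 2.56 × 10^-4 M
pOH = −log(2.56 × 10^-4) = 3.59; pH = 14.00 − 3.59 = 10.41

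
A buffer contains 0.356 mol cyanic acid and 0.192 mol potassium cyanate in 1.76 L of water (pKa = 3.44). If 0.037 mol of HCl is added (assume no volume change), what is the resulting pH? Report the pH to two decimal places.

pH = 3.04

Added H+ converts OCN- to HOCN: HOCN → 0.393 mol, OCN- → 0.155 mol.
pH = pKa + log([A⁻]/[HA]) = 3.44 + log(0.155/0.393) = 3.44 -0.404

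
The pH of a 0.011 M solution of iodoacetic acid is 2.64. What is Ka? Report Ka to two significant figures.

[H+] = 10^(-2.64) = 2.29 × 10^-3 M
At equilibrium [HA] = 0.011 − 2.29 × 10^-3 = 8.71 × 10^-3 M
Ka = [H+][A-]/[HA] = (2.29 × 10^-3)² / 8.71 × 10^-3 = 6.0 × 10^-4

Ka = 6.0 × 10^-4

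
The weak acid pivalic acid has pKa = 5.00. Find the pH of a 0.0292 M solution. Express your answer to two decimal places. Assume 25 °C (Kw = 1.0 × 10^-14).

(CH3)3CCOOH ⇌ (CH3)3CCOO- + H+
Ka = 10^(−5.00) = 1.00 × 10^-5
Ka = x²/(0.0292 − x) = 1.00 × 10^-5
Since Ka ≪ C₀, x ≈ √(Ka·C₀) = 5.40 × 10^-4 M.
Check: 1.9% ionized — well under 5%, approximation valid.
pH = −log[H+] = −log(5.40 × 10^-4) = 3.27

pH = 3.27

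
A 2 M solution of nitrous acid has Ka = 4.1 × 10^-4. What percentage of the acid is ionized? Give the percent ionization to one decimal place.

1.4%

HNO2 ⇌ NO2- + H+; let x = [H+] at equilibrium.
x ≈ √(Ka·C₀) = √(4.1 × 10^-4 × 2) = 2.86 × 10^-2 M
% ionization = x/C₀ × 100% = 2.86 × 10^-2/2 × 100% = 1.4%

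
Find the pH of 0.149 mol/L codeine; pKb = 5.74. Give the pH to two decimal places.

pH = 10.72

C18H21NO3 + H2O ⇌ C18H22NO3+ + OH-
Kb = 10^(−5.74) = 1.82 × 10^-6
Let x = [OH-] at equilibrium. Kb = x²/(0.149 − x).
Assume x ≪ 0.149: x ≈ √(1.82 × 10^-6 × 0.149) = 5.21 × 10^-4 M
(x/C₀ = 0.35% < 5%, so the approximation holds.)
pOH = 3.28, so pH = 14.00 − pOH = 10.72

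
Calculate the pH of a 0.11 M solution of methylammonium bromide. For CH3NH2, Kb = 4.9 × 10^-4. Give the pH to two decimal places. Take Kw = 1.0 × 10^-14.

CH3NH3+ is the conjugate acid of the weak base CH3NH2.
Ka = Kw/Kb = 1.0×10^-14 / 4.9 × 10^-4 = 2.04 × 10^-11
Ka = x²/(0.11 − x) = 2.04 × 10^-11
Assume x ≪ 0.11: x ≈ √(2.04 × 10^-11 × 0.11) = 1.50 × 10^-6 M
(x/C₀ = 0.0014% < 5%, so the approximation holds.)
pH = −log[H+] = −log(1.50 × 10^-6) = 5.82

pH = 5.82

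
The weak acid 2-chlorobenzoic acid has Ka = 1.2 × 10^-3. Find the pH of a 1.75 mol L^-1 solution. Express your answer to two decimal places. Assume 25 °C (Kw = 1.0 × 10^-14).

ClC6H4COOH ⇌ ClC6H4COO- + H+
Ka = [H+]²/(1.75 − [H+]) = 1.2 × 10^-3
Neglecting [H+] in the denominator: [H+] = √(1.2 × 10^-3 × 1.75) = 4.58 × 10^-2 M
pH = −log[H+] = −log(4.58 × 10^-2) = 1.34

pH = 1.34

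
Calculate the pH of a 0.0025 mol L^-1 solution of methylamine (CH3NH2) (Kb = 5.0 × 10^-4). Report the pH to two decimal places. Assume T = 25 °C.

CH3NH2 + H2O ⇌ CH3NH3+ + OH-
From the ICE table, Kb = x²/(0.0025 − x) = 5.0 × 10^-4.
Here C₀/Kb ≈ 5, so the small-x approximation fails. Use the quadratic:
x = (−Kb + √(Kb² + 4·Kb·C₀))/2 = 8.96 × 10^-4 M
pOH = 3.05, so pH = 14.00 − pOH = 10.95

pH = 10.95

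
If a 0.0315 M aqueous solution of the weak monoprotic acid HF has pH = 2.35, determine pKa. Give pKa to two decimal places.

pKa = 3.13

[H+] = 10^(-2.35) = 4.47 × 10^-3 M
At equilibrium [HA] = 0.0315 − 4.47 × 10^-3 = 2.70 × 10^-2 M
Ka = [H+][A-]/[HA] = (4.47 × 10^-3)² / 2.70 × 10^-2 = 7.40 × 10^-4
pKa = -log(7.40 × 10^-4) = 3.13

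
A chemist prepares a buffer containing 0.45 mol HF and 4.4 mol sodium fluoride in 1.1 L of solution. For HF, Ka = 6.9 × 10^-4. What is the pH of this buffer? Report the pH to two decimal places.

pH = 4.15

pKa = −log(6.9 × 10^-4) = 3.161
Using pH = pKa + log([base]/[acid]) with [base]/[acid] = 4.4/0.45:
pH = 3.161 + (+0.990) = 4.15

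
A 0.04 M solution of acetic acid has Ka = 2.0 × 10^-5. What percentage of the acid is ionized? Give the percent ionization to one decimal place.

CH3COOH ⇌ CH3COO- + H+; let x = [H+] at equilibrium.
x ≈ √(Ka·C₀) = √(2.0 × 10^-5 × 0.04) = 8.94 × 10^-4 M
Fraction ionized = 8.94 × 10^-4 / 0.04 = 0.0224 → 2.2%

2.2%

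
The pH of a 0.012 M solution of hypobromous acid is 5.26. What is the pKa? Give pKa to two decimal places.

[H+] = 10^(-5.26) = 5.50 × 10^-6 M
At equilibrium [HA] = 0.012 − 5.50 × 10^-6 = 1.20 × 10^-2 M
Ka = [H+][A-]/[HA] = (5.50 × 10^-6)² / 1.20 × 10^-2 = 2.52 × 10^-9
pKa = -log(2.52 × 10^-9) = 8.60

pKa = 8.60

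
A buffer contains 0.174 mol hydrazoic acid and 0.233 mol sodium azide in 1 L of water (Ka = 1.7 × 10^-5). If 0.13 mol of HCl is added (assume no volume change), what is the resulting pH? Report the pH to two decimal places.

pH = 4.30

After neutralization: n(HN3) = 0.304 mol, n(N3-) = 0.103 mol.
pKa = −log(1.7 × 10^-5) = 4.770
pH = pKa + log(n_N3-/n_HN3) = 4.770 + log(0.103/0.304) = 4.770 + (-0.470)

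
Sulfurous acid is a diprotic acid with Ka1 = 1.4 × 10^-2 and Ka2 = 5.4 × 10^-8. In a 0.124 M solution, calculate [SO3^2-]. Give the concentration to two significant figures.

First ionization gives [H+] ≈ [HSO3-] = 3.52 × 10^-2 M.
Second step: Ka2 = [H+][SO3^2-]/[HSO3-] ≈ [SO3^2-] (since [H+] ≈ [HSO3-]).
So [SO3^2-] ≈ Ka2.

5.4 × 10^-8 M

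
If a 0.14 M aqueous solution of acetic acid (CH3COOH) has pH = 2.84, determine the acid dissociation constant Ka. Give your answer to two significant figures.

Ka = 1.5 × 10^-5

[H+] = 10^(-2.84) = 1.45 × 10^-3 M
At equilibrium [HA] = 0.14 − 1.45 × 10^-3 = 1.39 × 10^-1 M
Ka = [H+][A-]/[HA] = (1.45 × 10^-3)² / 1.39 × 10^-1 = 1.5 × 10^-5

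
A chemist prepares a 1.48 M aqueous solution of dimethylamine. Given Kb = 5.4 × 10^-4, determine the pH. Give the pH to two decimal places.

(CH3)2NH + H2O ⇌ (CH3)2NH2+ + OH-
Kb = [OH-]²/(1.48 − [OH-]) = 5.4 × 10^-4
Since Kb ≪ C₀, [OH-] ≈ √(Kb·C₀) = 2.83 × 10^-2 M.
([OH-]/C₀ = 1.9% < 5%, so the approximation holds.)
pOH = −log(2.83 × 10^-2) = 1.55; pH = 14.00 − 1.55 = 12.45

pH = 12.45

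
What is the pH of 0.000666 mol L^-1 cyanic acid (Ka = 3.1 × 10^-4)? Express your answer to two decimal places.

pH = 3.49

HOCN ⇌ OCN- + H+
From the ICE table, Ka = x²/(0.000666 − x) = 3.1 × 10^-4.
x is not negligible relative to C₀; solve x² + 0.00031·x − 2.06e-07 = 0.
x = (−Ka + √(Ka² + 4·Ka·C₀))/2 = 3.25 × 10^-4 M
pH = −log[H+] = −log(3.25 × 10^-4) = 3.49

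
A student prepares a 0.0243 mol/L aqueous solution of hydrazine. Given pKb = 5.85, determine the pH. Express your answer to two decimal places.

pH = 10.27

N2H4 + H2O ⇌ N2H5+ + OH-
Kb = 10^(−5.85) = 1.41 × 10^-6
Kb = [OH-]²/(0.0243 − [OH-]) = 1.41 × 10^-6
Since Kb ≪ C₀, [OH-] ≈ √(Kb·C₀) = 1.85 × 10^-4 M.
pOH = −log(1.85 × 10^-4) = 3.73; pH = 14.00 − 3.73 = 10.27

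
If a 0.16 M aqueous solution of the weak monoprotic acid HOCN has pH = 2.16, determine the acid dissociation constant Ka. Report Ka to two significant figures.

[H+] = 10^(-2.16) = 6.92 × 10^-3 M
At equilibrium [HA] = 0.16 − 6.92 × 10^-3 = 1.53 × 10^-1 M
Ka = [H+][A-]/[HA] = (6.92 × 10^-3)² / 1.53 × 10^-1 = 3.1 × 10^-4

Ka = 3.1 × 10^-4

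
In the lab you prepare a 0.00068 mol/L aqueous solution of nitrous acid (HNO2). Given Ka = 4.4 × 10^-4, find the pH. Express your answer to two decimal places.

pH = 3.43

HNO2 ⇌ NO2- + H+
From the ICE table, Ka = x²/(0.00068 − x) = 4.4 × 10^-4.
The 5% rule fails; solving x² + Ka·x − Ka·C₀ = 0 exactly:
x = (−Ka + √(Ka² + 4·Ka·C₀))/2 = 3.70 × 10^-4 M
pH = −log(3.70 × 10^-4) = 3.43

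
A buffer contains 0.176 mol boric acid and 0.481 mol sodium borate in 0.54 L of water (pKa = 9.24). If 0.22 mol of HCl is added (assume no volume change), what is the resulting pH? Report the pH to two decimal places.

Added H+ converts B(OH)4- to B(OH)3: B(OH)3 → 0.396 mol, B(OH)4- → 0.261 mol.
pH = pKa + log(n_B(OH)4-/n_B(OH)3) = 9.24 + log(0.261/0.396) = 9.24 + (-0.181)

pH = 9.06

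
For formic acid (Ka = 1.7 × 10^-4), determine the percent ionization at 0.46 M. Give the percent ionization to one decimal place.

1.9%

HCOOH ⇌ HCOO- + H+; let x = [H+] at equilibrium.
x ≈ √(Ka·C₀) = √(1.7 × 10^-4 × 0.46) = 8.84 × 10^-3 M
% ionization = x/C₀ × 100% = 8.84 × 10^-3/0.46 × 100% = 1.9%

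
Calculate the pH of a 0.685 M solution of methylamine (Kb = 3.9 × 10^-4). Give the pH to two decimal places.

CH3NH2 + H2O ⇌ CH3NH3+ + OH-
From the ICE table, Kb = x²/(0.685 − x) = 3.9 × 10^-4.
Assume x ≪ 0.685: x ≈ √(3.9 × 10^-4 × 0.685) = 1.63 × 10^-2 M
Check: 2.4% ionized — well under 5%, approximation valid.
pOH = −log(1.63 × 10^-2) = 1.79; pH = 14.00 − 1.79 = 12.21

pH = 12.21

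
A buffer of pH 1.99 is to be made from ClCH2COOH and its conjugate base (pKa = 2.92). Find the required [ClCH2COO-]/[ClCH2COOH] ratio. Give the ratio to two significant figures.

pH = pKa + log(r) ⇒ log(r) = 1.99 − 2.92 = -0.93
r = [ClCH2COO-]/[ClCH2COOH] = 10^(-0.93) = 0.117

ratio = 0.12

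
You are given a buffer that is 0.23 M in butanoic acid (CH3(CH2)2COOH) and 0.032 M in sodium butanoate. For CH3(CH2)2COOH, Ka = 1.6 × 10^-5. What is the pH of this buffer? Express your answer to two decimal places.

pH = 3.94

pKa = −log(1.6 × 10^-5) = 4.796
pH = pKa + log([A⁻]/[HA]) = 4.796 + log(0.032/0.23)
pH = 4.796 + (-0.857) = 3.94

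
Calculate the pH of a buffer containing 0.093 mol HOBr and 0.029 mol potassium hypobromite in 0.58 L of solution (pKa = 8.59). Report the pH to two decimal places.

Using pH = pKa + log([base]/[acid]) with [base]/[acid] = 0.029/0.093:
pH = 8.59 + (-0.506) = 8.08

pH = 8.08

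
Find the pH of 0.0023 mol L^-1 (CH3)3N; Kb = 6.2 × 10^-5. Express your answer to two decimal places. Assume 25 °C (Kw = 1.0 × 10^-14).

pH = 10.54

(CH3)3N + H2O ⇌ (CH3)3NH+ + OH-
Kb = x²/(0.0023 − x) = 6.2 × 10^-5
The 5% rule fails; solving x² + Kb·x − Kb·C₀ = 0 exactly:
x = [−6.2e-05 + √(6.2e-05² + 5.7e-07)]/2 = 3.48 × 10^-4 M
pOH = −log(3.48 × 10^-4) = 3.46; pH = 14.00 − 3.46 = 10.54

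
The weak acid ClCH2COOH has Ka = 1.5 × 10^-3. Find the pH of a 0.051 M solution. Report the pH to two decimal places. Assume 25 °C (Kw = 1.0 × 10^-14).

ClCH2COOH ⇌ ClCH2COO- + H+
From the ICE table, Ka = [H+]²/(0.051 − [H+]) = 1.5 × 10^-3.
The 5% rule fails; solving [H+]² + Ka·[H+] − Ka·C₀ = 0 exactly:
[H+] = [−0.0015 + √(0.0015² + 0.000306)]/2 = 8.03 × 10^-3 M
pH = −log[H+] = −log(8.03 × 10^-3) = 2.10

pH = 2.10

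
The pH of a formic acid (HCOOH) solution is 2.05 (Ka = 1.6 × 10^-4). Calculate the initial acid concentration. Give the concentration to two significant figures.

[H+] = 10^(-2.05) = 8.91 × 10^-3 M = x
Ka = x²/(C₀ − x) ⇒ C₀ = x + x²/Ka
C₀ = 8.91 × 10^-3 + (8.91 × 10^-3)²/(1.6 × 10^-4) = 5.05 × 10^-1 M

C₀ = 5.1 × 10^-1 M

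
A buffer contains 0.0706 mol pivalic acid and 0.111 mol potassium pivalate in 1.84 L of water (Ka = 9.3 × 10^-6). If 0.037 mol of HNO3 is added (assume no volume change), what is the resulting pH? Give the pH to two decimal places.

pH = 4.87

After neutralization: n((CH3)3CCOOH) = 0.108 mol, n((CH3)3CCOO-) = 0.074 mol.
pKa = −log(9.3 × 10^-6) = 5.032
pH = pKa + log([A⁻]/[HA]) = 5.032 + log(0.074/0.108) = 5.032 -0.164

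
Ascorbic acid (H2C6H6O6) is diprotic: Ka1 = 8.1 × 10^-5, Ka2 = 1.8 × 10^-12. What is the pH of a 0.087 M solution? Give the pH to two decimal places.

Since Ka1 ≫ Ka2, the first ionization dominates [H+].
Ka1 = x²/(0.087 − x) = 8.1 × 10^-5
x ≈ √(8.1 × 10^-5 × 0.087) = 2.65 × 10^-3 M
pH = −log(2.65 × 10^-3) = 2.58

pH = 2.58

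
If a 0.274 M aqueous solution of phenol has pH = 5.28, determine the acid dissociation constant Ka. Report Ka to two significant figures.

[H+] = 10^(-5.28) = 5.25 × 10^-6 M
At equilibrium [HA] = 0.274 − 5.25 × 10^-6 = 2.74 × 10^-1 M
Ka = [H+][A-]/[HA] = (5.25 × 10^-6)² / 2.74 × 10^-1 = 1.0 × 10^-10

Ka = 1.0 × 10^-10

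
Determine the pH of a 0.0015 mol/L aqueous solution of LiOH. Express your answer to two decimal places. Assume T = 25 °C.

pH = 11.18

LiOH is a strong base; [OH-] = 0.0015 M.
pOH = -log(0.0015) = 2.82
pH = 14.00 - 2.82 = 11.18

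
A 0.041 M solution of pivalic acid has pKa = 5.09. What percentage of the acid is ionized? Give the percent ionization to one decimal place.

1.4%

(CH3)3CCOOH ⇌ (CH3)3CCOO- + H+; let x = [H+] at equilibrium.
Ka = 10^(−5.09) = 8.13 × 10^-6
x ≈ √(Ka·C₀) = √(8.13 × 10^-6 × 0.041) = 5.77 × 10^-4 M
Fraction ionized = 5.77 × 10^-4 / 0.041 = 0.0141 → 1.4%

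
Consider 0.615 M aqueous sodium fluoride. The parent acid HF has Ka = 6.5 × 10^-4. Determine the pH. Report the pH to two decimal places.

F- is the conjugate base of the weak acid HF.
Kb = Kw/Ka = 1.0×10^-14 / 6.5 × 10^-4 = 1.54 × 10^-11
Kb = x²/(0.615 − x) = 1.54 × 10^-11
Assume x ≪ 0.615: x ≈ √(1.54 × 10^-11 × 0.615) = 3.08 × 10^-6 M
pOH = −log(3.08 × 10^-6) = 5.51; pH = 14.00 − 5.51 = 8.49

pH = 8.49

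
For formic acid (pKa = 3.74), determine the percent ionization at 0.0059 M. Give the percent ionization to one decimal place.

HCOOH ⇌ HCOO- + H+; let x = [H+] at equilibrium.
Ka = 10^(−3.74) = 1.82 × 10^-4
Solve x² + 0.000182x − 1.07e-06 = 0 → x = 9.49 × 10^-4 M
% ionization = x/C₀ × 100% = 9.49 × 10^-4/0.0059 × 100% = 16.1%

16.1%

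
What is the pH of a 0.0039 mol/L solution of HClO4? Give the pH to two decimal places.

pH = 2.41

HClO4 is a strong acid and dissociates completely, so [H+] = 0.0039 M.
pH = -log(0.0039) = 2.41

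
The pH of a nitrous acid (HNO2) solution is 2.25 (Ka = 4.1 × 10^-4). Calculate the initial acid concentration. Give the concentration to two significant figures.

[H+] = 10^(-2.25) = 5.62 × 10^-3 M = x
Ka = x²/(C₀ − x) ⇒ C₀ = x + x²/Ka
C₀ = 5.62 × 10^-3 + (5.62 × 10^-3)²/(4.1 × 10^-4) = 8.27 × 10^-2 M

C₀ = 8.3 × 10^-2 M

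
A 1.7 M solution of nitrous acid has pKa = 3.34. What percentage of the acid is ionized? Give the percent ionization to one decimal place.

1.6%

HNO2 ⇌ NO2- + H+; let x = [H+] at equilibrium.
Ka = 10^(−3.34) = 4.57 × 10^-4
x ≈ √(Ka·C₀) = √(4.57 × 10^-4 × 1.7) = 2.79 × 10^-2 M
Fraction ionized = 2.79 × 10^-2 / 1.7 = 0.0164 → 1.6%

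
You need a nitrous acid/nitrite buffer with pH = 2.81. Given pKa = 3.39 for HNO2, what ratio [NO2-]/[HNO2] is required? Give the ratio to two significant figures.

pH = pKa + log(r) ⇒ log(r) = 2.81 − 3.39 = -0.58
r = [NO2-]/[HNO2] = 10^(-0.58) = 0.263

ratio = 0.26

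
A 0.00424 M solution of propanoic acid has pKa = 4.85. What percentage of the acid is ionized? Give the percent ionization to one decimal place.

CH3CH2COOH ⇌ CH3CH2COO- + H+; let x = [H+] at equilibrium.
Ka = 10^(−4.85) = 1.41 × 10^-5
Solve x² + 1.41e-05x − 5.98e-08 = 0 → x = 2.38 × 10^-4 M
% ionization = x/C₀ × 100% = 2.38 × 10^-4/0.00424 × 100% = 5.6%

5.6%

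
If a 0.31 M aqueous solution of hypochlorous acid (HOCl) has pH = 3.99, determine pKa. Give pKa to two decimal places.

pKa = 7.47

[H+] = 10^(-3.99) = 1.02 × 10^-4 M
At equilibrium [HA] = 0.31 − 1.02 × 10^-4 = 3.10 × 10^-1 M
Ka = [H+][A-]/[HA] = (1.02 × 10^-4)² / 3.10 × 10^-1 = 3.36 × 10^-8
pKa = -log(3.36 × 10^-8) = 7.47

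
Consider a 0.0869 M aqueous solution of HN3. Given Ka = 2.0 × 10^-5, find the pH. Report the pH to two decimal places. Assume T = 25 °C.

pH = 2.88

HN3 ⇌ N3- + H+
Ka = [H+]²/(0.0869 − [H+]) = 2.0 × 10^-5
Assume [H+] ≪ 0.0869: [H+] ≈ √(2.0 × 10^-5 × 0.0869) = 1.32 × 10^-3 M
pH = −log(1.32 × 10^-3) = 2.88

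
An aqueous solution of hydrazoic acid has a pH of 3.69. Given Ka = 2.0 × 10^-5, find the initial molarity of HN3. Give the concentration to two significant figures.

C₀ = 2.3 × 10^-3 M

[H+] = 10^(-3.69) = 2.04 × 10^-4 M = x
Ka = x²/(C₀ − x) ⇒ C₀ = x + x²/Ka
C₀ = 2.04 × 10^-4 + (2.04 × 10^-4)²/(2.0 × 10^-5) = 2.28 × 10^-3 M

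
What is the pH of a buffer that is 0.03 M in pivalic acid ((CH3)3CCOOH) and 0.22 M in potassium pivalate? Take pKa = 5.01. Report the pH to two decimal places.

pH = 5.88

Using pH = pKa + log([base]/[acid]) with [base]/[acid] = 0.22/0.03:
pH = 5.01 + (+0.865) = 5.88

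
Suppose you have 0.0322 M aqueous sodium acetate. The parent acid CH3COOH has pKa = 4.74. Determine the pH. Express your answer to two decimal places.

pH = 8.62

CH3COO- is the conjugate base of the weak acid CH3COOH.
Ka = 10^(−4.74) = 1.82 × 10^-5
Kb = Kw/Ka = 1.0×10^-14 / 1.82 × 10^-5 = 5.49 × 10^-10
From the ICE table, Kb = [OH-]²/(0.0322 − [OH-]) = 5.49 × 10^-10.
Assume [OH-] ≪ 0.0322: [OH-] ≈ √(5.49 × 10^-10 × 0.0322) = 4.20 × 10^-6 M
pOH = 5.38, so pH = 14.00 − pOH = 8.62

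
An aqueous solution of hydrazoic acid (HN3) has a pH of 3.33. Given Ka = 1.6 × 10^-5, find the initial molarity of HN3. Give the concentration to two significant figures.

C₀ = 1.4 × 10^-2 M

[H+] = 10^(-3.33) = 4.68 × 10^-4 M = x
Ka = x²/(C₀ − x) ⇒ C₀ = x + x²/Ka
C₀ = 4.68 × 10^-4 + (4.68 × 10^-4)²/(1.6 × 10^-5) = 1.42 × 10^-2 M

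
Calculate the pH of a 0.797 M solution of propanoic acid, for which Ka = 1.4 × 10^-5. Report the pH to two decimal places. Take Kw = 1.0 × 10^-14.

CH3CH2COOH ⇌ CH3CH2COO- + H+
From the ICE table, Ka = x²/(0.797 − x) = 1.4 × 10^-5.
Assume x ≪ 0.797: x ≈ √(1.4 × 10^-5 × 0.797) = 3.34 × 10^-3 M
Check: 0.42% ionized — well under 5%, approximation valid.
pH = −log[H+] = −log(3.34 × 10^-3) = 2.48

pH = 2.48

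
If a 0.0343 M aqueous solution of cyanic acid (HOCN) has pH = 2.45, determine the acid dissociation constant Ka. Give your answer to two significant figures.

[H+] = 10^(-2.45) = 3.55 × 10^-3 M
At equilibrium [HA] = 0.0343 − 3.55 × 10^-3 = 3.07 × 10^-2 M
Ka = [H+][A-]/[HA] = (3.55 × 10^-3)² / 3.07 × 10^-2 = 4.1 × 10^-4

Ka = 4.1 × 10^-4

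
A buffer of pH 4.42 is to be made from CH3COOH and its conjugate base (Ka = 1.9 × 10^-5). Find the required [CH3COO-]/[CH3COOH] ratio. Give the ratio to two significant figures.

pKa = -log(1.9 × 10^-5) = 4.721
pH = pKa + log(r) ⇒ log(r) = 4.42 − 4.721 = -0.301
r = [CH3COO-]/[CH3COOH] = 10^(-0.301) = 0.5

ratio = 0.50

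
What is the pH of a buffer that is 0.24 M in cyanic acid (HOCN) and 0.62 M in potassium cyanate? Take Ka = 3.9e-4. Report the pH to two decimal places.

pKa = −log(3.9 × 10^-4) = 3.409
pH = pKa + log([A⁻]/[HA]) = 3.409 + log(0.62/0.24)
pH = 3.409 + (+0.412) = 3.82

pH = 3.82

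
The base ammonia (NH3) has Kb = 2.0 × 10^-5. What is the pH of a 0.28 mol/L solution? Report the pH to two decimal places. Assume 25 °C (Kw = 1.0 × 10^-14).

NH3 + H2O ⇌ NH4+ + OH-
From the ICE table, Kb = [OH-]²/(0.28 − [OH-]) = 2.0 × 10^-5.
Since Kb ≪ C₀, [OH-] ≈ √(Kb·C₀) = 2.37 × 10^-3 M.
Check: 0.85% ionized — well under 5%, approximation valid.
pOH = −log(2.37 × 10^-3) = 2.63; pH = 14.00 − 2.63 = 11.37

pH = 11.37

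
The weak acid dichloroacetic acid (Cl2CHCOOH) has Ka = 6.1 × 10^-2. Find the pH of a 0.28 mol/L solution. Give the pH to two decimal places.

pH = 0.98

Cl2CHCOOH ⇌ Cl2CHCOO- + H+
Ka = [H+]²/(0.28 − [H+]) = 6.1 × 10^-2
Here C₀/Ka ≈ 4.59, so the small-[H+] approximation fails. Use the quadratic:
[H+] = [−0.061 + √(0.061² + 0.0683)]/2 = 1.04 × 10^-1 M
pH = −log(1.04 × 10^-1) = 0.98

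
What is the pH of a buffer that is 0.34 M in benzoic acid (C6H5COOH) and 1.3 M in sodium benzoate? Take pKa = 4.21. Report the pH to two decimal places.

pH = 4.79

Henderson–Hasselbalch: pH = pKa + log([C6H5COO-]/[C6H5COOH]) = 4.21 + log(1.3/0.34)
pH = 4.21 + (+0.582) = 4.79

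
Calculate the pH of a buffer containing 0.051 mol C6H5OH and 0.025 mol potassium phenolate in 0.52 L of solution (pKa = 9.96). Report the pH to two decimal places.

Using pH = pKa + log([base]/[acid]) with [base]/[acid] = 0.025/0.051:
pH = 9.96 + (-0.310) = 9.65

pH = 9.65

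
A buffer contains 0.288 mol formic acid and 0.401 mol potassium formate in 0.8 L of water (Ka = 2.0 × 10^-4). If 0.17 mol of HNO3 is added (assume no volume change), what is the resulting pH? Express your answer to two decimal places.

pH = 3.40

After neutralization: n(HCOOH) = 0.458 mol, n(HCOO-) = 0.231 mol.
pKa = −log(2.0 × 10^-4) = 3.699
pH = pKa + log([A⁻]/[HA]) = 3.699 + log(0.231/0.458) = 3.699 -0.297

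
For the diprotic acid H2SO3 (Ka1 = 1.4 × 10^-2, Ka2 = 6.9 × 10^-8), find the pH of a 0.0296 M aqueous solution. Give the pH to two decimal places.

Since Ka1 ≫ Ka2, the first ionization dominates [H+].
Ka1 = x²/(0.0296 − x) = 1.4 × 10^-2
Solving the quadratic: x = (−Ka1 + √(Ka1² + 4·Ka1·C₀))/2 = 1.45 × 10^-2 M
pH = −log(1.45 × 10^-2) = 1.84

pH = 1.84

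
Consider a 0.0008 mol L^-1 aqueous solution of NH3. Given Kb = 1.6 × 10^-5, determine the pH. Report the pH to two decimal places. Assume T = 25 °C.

NH3 + H2O ⇌ NH4+ + OH-
Let x = [OH-] at equilibrium. Kb = x²/(0.0008 − x).
The 5% rule fails; solving x² + Kb·x − Kb·C₀ = 0 exactly:
x = (−Kb + √(Kb² + 4·Kb·C₀))/2 = 1.05 × 10^-4 M
pOH = 3.98, so pH = 14.00 − pOH = 10.02

pH = 10.02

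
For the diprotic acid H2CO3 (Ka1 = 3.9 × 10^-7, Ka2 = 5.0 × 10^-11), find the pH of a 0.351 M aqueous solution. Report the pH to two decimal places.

pH = 3.43

Ka1 ≫ Ka2, so treat the first dissociation as the only significant source of H+.
Ka1 = x²/(0.351 − x) = 3.9 × 10^-7
x ≈ √(3.9 × 10^-7 × 0.351) = 3.70 × 10^-4 M
pH = −log(3.70 × 10^-4) = 3.43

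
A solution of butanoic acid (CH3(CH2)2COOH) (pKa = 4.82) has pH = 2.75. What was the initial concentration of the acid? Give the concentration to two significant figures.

C₀ = 2.1 × 10^-1 M

[H+] = 10^(-2.75) = 1.78 × 10^-3 M = x
Ka = 10^(−4.82) = 1.51 × 10^-5
Ka = x²/(C₀ − x) ⇒ C₀ = x + x²/Ka
C₀ = 1.78 × 10^-3 + (1.78 × 10^-3)²/(1.51 × 10^-5) = 2.12 × 10^-1 M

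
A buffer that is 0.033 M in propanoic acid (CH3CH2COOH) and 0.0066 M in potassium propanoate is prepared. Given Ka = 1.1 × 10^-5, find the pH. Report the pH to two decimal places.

pH = 4.26

pKa = −log(1.1 × 10^-5) = 4.959
pH = pKa + log([A⁻]/[HA]) = 4.959 + log(0.0066/0.033)
pH = 4.959 + (-0.699) = 4.26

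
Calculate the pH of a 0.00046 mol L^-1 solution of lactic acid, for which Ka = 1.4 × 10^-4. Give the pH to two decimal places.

CH3CH(OH)COOH ⇌ CH3CH(OH)COO- + H+
Ka = [H+]²/(0.00046 − [H+]) = 1.4 × 10^-4
[H+] is not negligible relative to C₀; solve [H+]² + 0.00014·[H+] − 6.44e-08 = 0.
[H+] = [−0.00014 + √(0.00014² + 2.58e-07)]/2 = 1.93 × 10^-4 M
pH = −log[H+] = −log(1.93 × 10^-4) = 3.71

pH = 3.71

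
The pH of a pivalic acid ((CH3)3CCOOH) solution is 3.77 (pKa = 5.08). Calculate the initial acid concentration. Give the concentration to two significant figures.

[H+] = 10^(-3.77) = 1.70 × 10^-4 M = x
Ka = 10^(−5.08) = 8.32 × 10^-6
Ka = x²/(C₀ − x) ⇒ C₀ = x + x²/Ka
C₀ = 1.70 × 10^-4 + (1.70 × 10^-4)²/(8.32 × 10^-6) = 3.64 × 10^-3 M

C₀ = 3.6 × 10^-3 M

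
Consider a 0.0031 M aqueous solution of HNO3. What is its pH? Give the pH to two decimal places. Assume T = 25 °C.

pH = 2.51

HNO3 is a strong acid and dissociates completely, so [H+] = 0.0031 M.
pH = -log(0.0031) = 2.51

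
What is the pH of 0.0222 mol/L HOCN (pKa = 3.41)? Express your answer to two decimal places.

pH = 2.56

HOCN ⇌ OCN- + H+
Ka = 10^(−3.41) = 3.89 × 10^-4
Let x = [H+] at equilibrium. Ka = x²/(0.0222 − x).
x is not negligible relative to C₀; solve x² + 0.000389·x − 8.64e-06 = 0.
x = (−Ka + √(Ka² + 4·Ka·C₀))/2 = 2.75 × 10^-3 M
pH = −log[H+] = −log(2.75 × 10^-3) = 2.56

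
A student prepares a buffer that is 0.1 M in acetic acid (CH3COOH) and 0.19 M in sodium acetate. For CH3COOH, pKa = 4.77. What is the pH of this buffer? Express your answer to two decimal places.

pH = 5.05

Henderson–Hasselbalch: pH = pKa + log([CH3COO-]/[CH3COOH]) = 4.77 + log(0.19/0.1)
pH = 4.77 + (+0.279) = 5.05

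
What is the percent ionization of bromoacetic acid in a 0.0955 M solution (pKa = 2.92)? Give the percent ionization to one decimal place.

BrCH2COOH ⇌ BrCH2COO- + H+; let x = [H+] at equilibrium.
Ka = 10^(−2.92) = 1.20 × 10^-3
Solve x² + 0.0012x − 0.000115 = 0 → x = 1.01 × 10^-2 M
% ionization = x/C₀ × 100% = 1.01 × 10^-2/0.0955 × 100% = 10.6%

10.6%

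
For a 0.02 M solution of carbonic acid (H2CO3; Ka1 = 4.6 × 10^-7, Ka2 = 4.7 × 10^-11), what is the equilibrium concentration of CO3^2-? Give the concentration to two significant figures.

First ionization gives [H+] ≈ [HCO3-] = 9.59 × 10^-5 M.
Second step: Ka2 = [H+][CO3^2-]/[HCO3-] ≈ [CO3^2-] (since [H+] ≈ [HCO3-]).
So [CO3^2-] ≈ Ka2.

4.7 × 10^-11 M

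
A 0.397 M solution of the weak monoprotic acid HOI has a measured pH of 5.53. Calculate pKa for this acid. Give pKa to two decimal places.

[H+] = 10^(-5.53) = 2.95 × 10^-6 M
At equilibrium [HA] = 0.397 − 2.95 × 10^-6 = 3.97 × 10^-1 M
Ka = [H+][A-]/[HA] = (2.95 × 10^-6)² / 3.97 × 10^-1 = 2.19 × 10^-11
pKa = -log(2.19 × 10^-11) = 10.66

pKa = 10.66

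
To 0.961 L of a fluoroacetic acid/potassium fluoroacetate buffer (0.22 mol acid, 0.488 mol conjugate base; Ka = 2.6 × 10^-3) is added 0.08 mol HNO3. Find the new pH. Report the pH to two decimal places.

Added H+ converts FCH2COO- to FCH2COOH: FCH2COOH → 0.3 mol, FCH2COO- → 0.408 mol.
pKa = −log(2.6 × 10^-3) = 2.585
pH = pKa + log([A⁻]/[HA]) = 2.585 + log(0.408/0.3) = 2.585 +0.134

pH = 2.72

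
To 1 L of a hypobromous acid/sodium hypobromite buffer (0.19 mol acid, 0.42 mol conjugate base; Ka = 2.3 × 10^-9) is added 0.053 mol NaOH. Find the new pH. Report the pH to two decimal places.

pH = 9.18

OH- converts HOBr to OBr-: HOBr → 0.137 mol, OBr- → 0.473 mol.
pKa = −log(2.3 × 10^-9) = 8.638
pH = pKa + log(n_OBr-/n_HOBr) = 8.638 + log(0.473/0.137) = 8.638 + (+0.538)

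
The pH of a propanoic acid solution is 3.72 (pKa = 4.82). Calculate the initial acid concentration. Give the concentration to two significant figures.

[H+] = 10^(-3.72) = 1.91 × 10^-4 M = x
Ka = 10^(−4.82) = 1.51 × 10^-5
Ka = x²/(C₀ − x) ⇒ C₀ = x + x²/Ka
C₀ = 1.91 × 10^-4 + (1.91 × 10^-4)²/(1.51 × 10^-5) = 2.61 × 10^-3 M

C₀ = 2.6 × 10^-3 M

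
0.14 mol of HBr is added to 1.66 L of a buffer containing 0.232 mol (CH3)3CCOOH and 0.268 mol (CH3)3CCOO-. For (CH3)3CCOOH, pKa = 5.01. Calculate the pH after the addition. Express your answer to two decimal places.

pH = 4.55

After neutralization: n((CH3)3CCOOH) = 0.372 mol, n((CH3)3CCOO-) = 0.128 mol.
pH = pKa + log(n_(CH3)3CCOO-/n_(CH3)3CCOOH) = 5.01 + log(0.128/0.372) = 5.01 + (-0.463)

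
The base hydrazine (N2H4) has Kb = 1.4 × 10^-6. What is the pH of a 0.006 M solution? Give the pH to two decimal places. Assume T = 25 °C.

N2H4 + H2O ⇌ N2H5+ + OH-
Kb = [OH-]²/(0.006 − [OH-]) = 1.4 × 10^-6
Neglecting [OH-] in the denominator: [OH-] = √(1.4 × 10^-6 × 0.006) = 9.17 × 10^-5 M
pOH = 4.04, so pH = 14.00 − pOH = 9.96

pH = 9.96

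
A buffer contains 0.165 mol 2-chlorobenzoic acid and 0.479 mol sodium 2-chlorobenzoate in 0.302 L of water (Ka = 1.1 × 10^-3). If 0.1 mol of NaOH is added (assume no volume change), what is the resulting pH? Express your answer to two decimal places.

pH = 3.91

After neutralization: n(ClC6H4COOH) = 0.065 mol, n(ClC6H4COO-) = 0.579 mol.
pKa = −log(1.1 × 10^-3) = 2.959
pH = pKa + log([A⁻]/[HA]) = 2.959 + log(0.579/0.065) = 2.959 +0.950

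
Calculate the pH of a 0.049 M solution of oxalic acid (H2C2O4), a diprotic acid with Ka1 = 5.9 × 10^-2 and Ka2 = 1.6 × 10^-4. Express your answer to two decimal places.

pH = 1.50

Since Ka1 ≫ Ka2, the first ionization dominates [H+].
Ka1 = x²/(0.049 − x) = 5.9 × 10^-2
Solving the quadratic: x = (−Ka1 + √(Ka1² + 4·Ka1·C₀))/2 = 3.18 × 10^-2 M
pH = −log(3.18 × 10^-2) = 1.50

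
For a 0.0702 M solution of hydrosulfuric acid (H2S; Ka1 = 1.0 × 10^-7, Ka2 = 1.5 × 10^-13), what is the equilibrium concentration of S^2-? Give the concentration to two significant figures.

1.5 × 10^-13 M

First ionization gives [H+] ≈ [HS-] = 8.38 × 10^-5 M.
Second step: Ka2 = [H+][S^2-]/[HS-] ≈ [S^2-] (since [H+] ≈ [HS-]).
So [S^2-] ≈ Ka2.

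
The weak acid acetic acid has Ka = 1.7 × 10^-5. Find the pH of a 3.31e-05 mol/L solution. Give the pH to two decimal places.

CH3COOH ⇌ CH3COO- + H+
Ka = [H+]²/(3.31e-05 − [H+]) = 1.7 × 10^-5
Here C₀/Ka ≈ 1.95, so the small-[H+] approximation fails. Use the quadratic:
[H+] = (−Ka + √(Ka² + 4·Ka·C₀))/2 = 1.67 × 10^-5 M
pH = −log(1.67 × 10^-5) = 4.78

pH = 4.78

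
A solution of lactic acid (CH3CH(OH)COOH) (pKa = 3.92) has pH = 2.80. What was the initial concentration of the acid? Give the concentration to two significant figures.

[H+] = 10^(-2.80) = 1.58 × 10^-3 M = x
Ka = 10^(−3.92) = 1.20 × 10^-4
Ka = x²/(C₀ − x) ⇒ C₀ = x + x²/Ka
C₀ = 1.58 × 10^-3 + (1.58 × 10^-3)²/(1.20 × 10^-4) = 2.24 × 10^-2 M

C₀ = 2.2 × 10^-2 M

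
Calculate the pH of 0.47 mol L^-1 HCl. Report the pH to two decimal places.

pH = 0.33

HCl is a strong acid and dissociates completely, so [H+] = 0.47 M.
pH = -log(0.47) = 0.33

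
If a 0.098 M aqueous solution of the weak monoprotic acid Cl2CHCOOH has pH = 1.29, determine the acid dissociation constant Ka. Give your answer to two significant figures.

Ka = 5.6 × 10^-2

[H+] = 10^(-1.29) = 5.13 × 10^-2 M
At equilibrium [HA] = 0.098 − 5.13 × 10^-2 = 4.67 × 10^-2 M
Ka = [H+][A-]/[HA] = (5.13 × 10^-2)² / 4.67 × 10^-2 = 5.6 × 10^-2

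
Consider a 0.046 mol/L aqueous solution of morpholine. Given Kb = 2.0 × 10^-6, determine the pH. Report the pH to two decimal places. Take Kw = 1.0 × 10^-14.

pH = 10.48

C4H8ONH + H2O ⇌ C4H8ONH2+ + OH-
Kb = [OH-]²/(0.046 − [OH-]) = 2.0 × 10^-6
Assume [OH-] ≪ 0.046: [OH-] ≈ √(2.0 × 10^-6 × 0.046) = 3.03 × 10^-4 M
Check: 0.66% ionized — well under 5%, approximation valid.
pOH = −log(3.03 × 10^-4) = 3.52; pH = 14.00 − 3.52 = 10.48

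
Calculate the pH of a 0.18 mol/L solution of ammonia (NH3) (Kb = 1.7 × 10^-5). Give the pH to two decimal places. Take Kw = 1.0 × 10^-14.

pH = 11.24

NH3 + H2O ⇌ NH4+ + OH-
From the ICE table, Kb = x²/(0.18 − x) = 1.7 × 10^-5.
Neglecting x in the denominator: x = √(1.7 × 10^-5 × 0.18) = 1.75 × 10^-3 M
pOH = 2.76, so pH = 14.00 − pOH = 11.24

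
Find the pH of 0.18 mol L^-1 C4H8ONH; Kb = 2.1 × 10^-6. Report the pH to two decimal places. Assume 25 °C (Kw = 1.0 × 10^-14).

pH = 10.79

C4H8ONH + H2O ⇌ C4H8ONH2+ + OH-
From the ICE table, Kb = [OH-]²/(0.18 − [OH-]) = 2.1 × 10^-6.
Since Kb ≪ C₀, [OH-] ≈ √(Kb·C₀) = 6.15 × 10^-4 M.
([OH-]/C₀ = 0.34% < 5%, so the approximation holds.)
pOH = −log(6.15 × 10^-4) = 3.21; pH = 14.00 − 3.21 = 10.79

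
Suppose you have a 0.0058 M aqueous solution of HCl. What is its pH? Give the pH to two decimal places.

pH = 2.24

HCl is a strong acid and dissociates completely, so [H+] = 0.0058 M.
pH = -log(0.0058) = 2.24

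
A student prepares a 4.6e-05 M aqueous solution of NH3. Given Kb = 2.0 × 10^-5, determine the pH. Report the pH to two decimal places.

NH3 + H2O ⇌ NH4+ + OH-
Kb = [OH-]²/(4.6e-05 − [OH-]) = 2.0 × 10^-5
The 5% rule fails; solving [OH-]² + Kb·[OH-] − Kb·C₀ = 0 exactly:
[OH-] = [−2e-05 + √(2e-05² + 3.68e-09)]/2 = 2.19 × 10^-5 M
pOH = −log(2.19 × 10^-5) = 4.66; pH = 14.00 − 4.66 = 9.34

pH = 9.34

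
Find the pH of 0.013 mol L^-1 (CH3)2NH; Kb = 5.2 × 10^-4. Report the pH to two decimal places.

(CH3)2NH + H2O ⇌ (CH3)2NH2+ + OH-
From the ICE table, Kb = x²/(0.013 − x) = 5.2 × 10^-4.
x is not negligible relative to C₀; solve x² + 0.00052·x − 6.76e-06 = 0.
x = (−Kb + √(Kb² + 4·Kb·C₀))/2 = 2.35 × 10^-3 M
pOH = 2.63, so pH = 14.00 − pOH = 11.37

pH = 11.37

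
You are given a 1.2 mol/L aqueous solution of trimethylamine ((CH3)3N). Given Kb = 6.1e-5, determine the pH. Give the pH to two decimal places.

(CH3)3N + H2O ⇌ (CH3)3NH+ + OH-
From the ICE table, Kb = [OH-]²/(1.2 − [OH-]) = 6.1 × 10^-5.
Assume [OH-] ≪ 1.2: [OH-] ≈ √(6.1 × 10^-5 × 1.2) = 8.56 × 10^-3 M
([OH-]/C₀ = 0.71% < 5%, so the approximation holds.)
pOH = −log(8.56 × 10^-3) = 2.07; pH = 14.00 − 2.07 = 11.93

pH = 11.93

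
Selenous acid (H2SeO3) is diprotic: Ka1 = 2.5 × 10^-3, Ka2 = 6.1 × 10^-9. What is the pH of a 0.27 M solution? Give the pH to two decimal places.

pH = 1.61

Since Ka1 ≫ Ka2, the first ionization dominates [H+].
Ka1 = x²/(0.27 − x) = 2.5 × 10^-3
Solving the quadratic: x = (−Ka1 + √(Ka1² + 4·Ka1·C₀))/2 = 2.48 × 10^-2 M
pH = −log(2.48 × 10^-2) = 1.61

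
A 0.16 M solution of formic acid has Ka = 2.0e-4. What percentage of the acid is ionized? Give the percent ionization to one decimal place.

HCOOH ⇌ HCOO- + H+; let x = [H+] at equilibrium.
x ≈ √(Ka·C₀) = √(2.0 × 10^-4 × 0.16) = 5.66 × 10^-3 M
Fraction ionized = 5.66 × 10^-3 / 0.16 = 0.0354 → 3.5%

3.5%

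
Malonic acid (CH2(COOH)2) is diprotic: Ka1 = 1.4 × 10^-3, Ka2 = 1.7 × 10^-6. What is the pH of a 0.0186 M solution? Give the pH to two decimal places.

pH = 2.35

Since Ka1 ≫ Ka2, the first ionization dominates [H+].
Ka1 = x²/(0.0186 − x) = 1.4 × 10^-3
Solving the quadratic: x = (−Ka1 + √(Ka1² + 4·Ka1·C₀))/2 = 4.45 × 10^-3 M
pH = −log(4.45 × 10^-3) = 2.35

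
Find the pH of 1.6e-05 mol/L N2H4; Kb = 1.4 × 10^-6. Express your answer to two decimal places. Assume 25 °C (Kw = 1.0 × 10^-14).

N2H4 + H2O ⇌ N2H5+ + OH-
From the ICE table, Kb = x²/(1.6e-05 − x) = 1.4 × 10^-6.
The 5% rule fails; solving x² + Kb·x − Kb·C₀ = 0 exactly:
x = (−Kb + √(Kb² + 4·Kb·C₀))/2 = 4.08 × 10^-6 M
pOH = −log(4.08 × 10^-6) = 5.39; pH = 14.00 − 5.39 = 8.61

pH = 8.61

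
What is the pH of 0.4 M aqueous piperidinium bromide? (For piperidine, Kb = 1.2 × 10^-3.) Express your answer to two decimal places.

C5H10NH2+ is the conjugate acid of the weak base C5H10NH.
Ka = Kw/Kb = 1.0×10^-14 / 1.2 × 10^-3 = 8.33 × 10^-12
From the ICE table, Ka = x²/(0.4 − x) = 8.33 × 10^-12.
Since Ka ≪ C₀, x ≈ √(Ka·C₀) = 1.83 × 10^-6 M.
Check: 0.00046% ionized — well under 5%, approximation valid.
pH = −log[H+] = −log(1.83 × 10^-6) = 5.74

pH = 5.74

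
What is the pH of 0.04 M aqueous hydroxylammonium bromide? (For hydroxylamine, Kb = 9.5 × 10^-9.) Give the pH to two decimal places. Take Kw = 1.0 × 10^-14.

NH3OH+ is the conjugate acid of the weak base NH2OH.
Ka = Kw/Kb = 1.0×10^-14 / 9.5 × 10^-9 = 1.05 × 10^-6
Ka = [H+]²/(0.04 − [H+]) = 1.05 × 10^-6
Neglecting [H+] in the denominator: [H+] = √(1.05 × 10^-6 × 0.04) = 2.05 × 10^-4 M
pH = −log[H+] = −log(2.05 × 10^-4) = 3.69

pH = 3.69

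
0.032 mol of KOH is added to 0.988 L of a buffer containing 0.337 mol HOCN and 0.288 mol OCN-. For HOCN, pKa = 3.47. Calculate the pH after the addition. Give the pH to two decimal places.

OH- converts HOCN to OCN-: HOCN → 0.305 mol, OCN- → 0.32 mol.
Henderson–Hasselbalch with mole ratio 0.32/0.305: pH = 3.47 + (+0.021)

pH = 3.49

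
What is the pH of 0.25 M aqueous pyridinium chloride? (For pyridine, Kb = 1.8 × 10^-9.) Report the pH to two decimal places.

C5H5NH+ is the conjugate acid of the weak base C5H5N.
Ka = Kw/Kb = 1.0×10^-14 / 1.8 × 10^-9 = 5.56 × 10^-6
Ka = [H+]²/(0.25 − [H+]) = 5.56 × 10^-6
Neglecting [H+] in the denominator: [H+] = √(5.56 × 10^-6 × 0.25) = 1.18 × 10^-3 M
Check: 0.47% ionized — well under 5%, approximation valid.
pH = −log(1.18 × 10^-3) = 2.93

pH = 2.93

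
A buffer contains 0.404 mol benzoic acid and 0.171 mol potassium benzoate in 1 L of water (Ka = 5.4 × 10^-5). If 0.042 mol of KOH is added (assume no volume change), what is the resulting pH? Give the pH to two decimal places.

OH- converts C6H5COOH to C6H5COO-: C6H5COOH → 0.362 mol, C6H5COO- → 0.213 mol.
pKa = −log(5.4 × 10^-5) = 4.268
pH = pKa + log(n_C6H5COO-/n_C6H5COOH) = 4.268 + log(0.213/0.362) = 4.268 + (-0.230)

pH = 4.04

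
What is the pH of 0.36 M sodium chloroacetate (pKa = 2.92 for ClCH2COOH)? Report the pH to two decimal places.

pH = 8.24

ClCH2COO- is the conjugate base of the weak acid ClCH2COOH.
Ka = 10^(−2.92) = 1.20 × 10^-3
Kb = Kw/Ka = 1.0×10^-14 / 1.20 × 10^-3 = 8.33 × 10^-12
Let x = [OH-] at equilibrium. Kb = x²/(0.36 − x).
Neglecting x in the denominator: x = √(8.33 × 10^-12 × 0.36) = 1.73 × 10^-6 M
(x/C₀ = 0.00048% < 5%, so the approximation holds.)
pOH = −log(1.73 × 10^-6) = 5.76; pH = 14.00 − 5.76 = 8.24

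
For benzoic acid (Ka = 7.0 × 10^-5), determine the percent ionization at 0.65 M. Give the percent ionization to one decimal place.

1.0%

C6H5COOH ⇌ C6H5COO- + H+; let x = [H+] at equilibrium.
x ≈ √(Ka·C₀) = √(7.0 × 10^-5 × 0.65) = 6.75 × 10^-3 M
Fraction ionized = 6.75 × 10^-3 / 0.65 = 0.0104 → 1.0%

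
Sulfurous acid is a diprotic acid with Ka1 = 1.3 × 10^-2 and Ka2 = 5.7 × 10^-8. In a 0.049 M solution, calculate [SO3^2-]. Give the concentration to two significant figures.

5.7 × 10^-8 M

First ionization gives [H+] ≈ [HSO3-] = 1.96 × 10^-2 M.
Second step: Ka2 = [H+][SO3^2-]/[HSO3-] ≈ [SO3^2-] (since [H+] ≈ [HSO3-]).
So [SO3^2-] ≈ Ka2.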